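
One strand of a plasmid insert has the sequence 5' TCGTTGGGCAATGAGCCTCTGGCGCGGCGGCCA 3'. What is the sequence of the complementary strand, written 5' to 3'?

Pairing A↔T and G↔C gives AGCAACCCGTTACTCGGAGACCGCGCCGCCGGT, running 3'→5'. Reverse for the 5'→3' convention.

5′-TGGCCGCCGCGCCAGAGGCTCATTGCCCAACGA-3′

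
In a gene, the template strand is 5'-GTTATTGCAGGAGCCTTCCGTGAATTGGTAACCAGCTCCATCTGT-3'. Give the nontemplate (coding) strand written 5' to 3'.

5'-ACAGATGGAGCTGGTTACCAATTCACGGAAGGCTCCTGCAATAAC-3'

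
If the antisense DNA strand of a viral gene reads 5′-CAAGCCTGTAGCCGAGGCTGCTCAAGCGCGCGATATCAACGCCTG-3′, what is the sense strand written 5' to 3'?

5'-CAGGCGTTGATATCGCGCGCTTGAGCAGCCTCGGCTACAGGCTTG-3'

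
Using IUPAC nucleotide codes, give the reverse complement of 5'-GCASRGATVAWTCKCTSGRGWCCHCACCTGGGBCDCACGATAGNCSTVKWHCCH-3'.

5'-DGGDWMBASGNCTATCGTGHGVCCCAGGTGDGGWCYCSAGMGAWTBATCYSTGC-3'

Standard pairs A↔T, G↔C; ambiguity codes pair R↔Y, K↔M, W↔W, S↔S, B↔V, D↔H, N↔N. Complement (CGTSYCTABTWAGMGASCYCWGGDGTGGACCCVGHGTGCTATCNGSABMWDGGD), then reverse for 5'→3'.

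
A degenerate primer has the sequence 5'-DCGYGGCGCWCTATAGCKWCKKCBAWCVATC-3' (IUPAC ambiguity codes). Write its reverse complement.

Standard pairs A↔T, G↔C; ambiguity codes pair Y↔R, K↔M, W↔W, B↔V, D↔H. Complement (HGCRCCGCGWGATATCGMWGMMGVTWGBTAG), then reverse for 5'→3'.

5'-GATBGWTVGMMGWMGCTATAGWGCGCCRCGH-3'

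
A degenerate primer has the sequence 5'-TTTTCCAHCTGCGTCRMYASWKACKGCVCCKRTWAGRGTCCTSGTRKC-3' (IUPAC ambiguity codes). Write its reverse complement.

Standard pairs A↔T, G↔C; ambiguity codes pair R↔Y, M↔K, W↔W, S↔S, H↔D, V↔B. Complement (AAAAGGTDGACGCAGYKRTSWMTGMCGBGGMYAWTCYCAGGASCAYMG), then reverse for 5'→3'.

5′-GMYACSAGGACYCTWAYMGGBGCMGTMWSTRKYGACGCAGDTGGAAAA-3′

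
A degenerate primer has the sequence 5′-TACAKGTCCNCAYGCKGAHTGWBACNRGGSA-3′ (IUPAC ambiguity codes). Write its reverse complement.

5'-TSCCYNGTVWCADTCMGCRTGNGGACMTGTA-3'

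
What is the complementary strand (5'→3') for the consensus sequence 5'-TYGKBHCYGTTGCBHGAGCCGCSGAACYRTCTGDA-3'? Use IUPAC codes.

Standard pairs A↔T, G↔C; ambiguity codes pair R↔Y, K↔M, S↔S, B↔V, D↔H. Complement (ARCMVDGRCAACGVDCTCGGCGSCTTGRYAGACHT), then reverse for 5'→3'.

5'-THCAGAYRGTTCSGCGGCTCDVGCAACRGDVMCRA-3'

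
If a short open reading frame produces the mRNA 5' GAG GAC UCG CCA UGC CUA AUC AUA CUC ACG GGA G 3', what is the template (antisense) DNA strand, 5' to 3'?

Replace U with T to get the coding DNA strand: GAGGACTCGCCATGCCTAATCATACTCACGGGAG. The template strand is its reverse complement (complement CTCCTGAGCGGTACGGATTAGTATGAGTGCCCTC, then reverse).

5′-CTCCCGTGAGTATGATTAGGCATGGCGAGTCCTC-3′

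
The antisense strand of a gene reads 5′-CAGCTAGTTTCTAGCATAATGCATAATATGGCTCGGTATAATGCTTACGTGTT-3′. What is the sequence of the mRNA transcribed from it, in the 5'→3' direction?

5'-AACACGUAAGCAUUAUACCGAGCCAUAUUAUGCAUUAUGCUAGAAACUAGCUG-3'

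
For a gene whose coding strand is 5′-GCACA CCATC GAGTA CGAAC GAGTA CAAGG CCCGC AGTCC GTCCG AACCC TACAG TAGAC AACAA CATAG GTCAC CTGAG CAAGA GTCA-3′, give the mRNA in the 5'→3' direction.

5'-GCACACCAUCGAGUACGAACGAGUACAAGGCCCGCAGUCCGUCCGAACCCUACAGUAGACAACAACAUAGGUCACCUGAGCAAGAGUCA-3'

The mRNA is synthesized from the template strand, so it matches the coding strand with T replaced by U.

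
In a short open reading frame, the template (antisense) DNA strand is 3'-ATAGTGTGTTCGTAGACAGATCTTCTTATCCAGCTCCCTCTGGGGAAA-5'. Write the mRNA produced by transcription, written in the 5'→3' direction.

5'-UAUCACACAAGCAUCUGUCUAGAAGAAUAGGUCGAGGGAGACCCCUUU-3'

Reading the template 3'→5' as shown, RNA polymerase pairs each base (A→U, T→A, G↔C) to build mRNA 5'→3' directly.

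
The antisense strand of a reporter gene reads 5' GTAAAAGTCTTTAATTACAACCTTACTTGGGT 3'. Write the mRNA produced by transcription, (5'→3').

The mRNA has the sequence of the coding strand (reverse complement of the template) with T→U. Reverse complement of GTAAAAGTCTTTAATTACAACCTTACTTGGGT is ACCCAAGTAAGGTTGTAATTAAAGACTTTTAC; then T→U.

5'-ACCCAAGUAAGGUUGUAAUUAAAGACUUUUAC-3'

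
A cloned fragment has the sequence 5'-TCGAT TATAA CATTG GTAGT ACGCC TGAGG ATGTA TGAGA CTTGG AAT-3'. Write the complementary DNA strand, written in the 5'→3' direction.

5'-ATTCCAAGTCTCATACATCCTCAGGCGTACTACCAATGTTATAATCGA-3'

Pairing A↔T and G↔C gives AGCTAATATTGTAACCATCATGCGGACTCCTACATACTCTGAACCTTA, running 3'→5'. Reverse for the 5'→3' convention.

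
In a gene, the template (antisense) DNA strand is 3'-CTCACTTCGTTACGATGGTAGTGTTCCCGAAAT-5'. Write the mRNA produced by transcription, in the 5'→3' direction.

5′-GAGUGAAGCAAUGCUACCAUCACAAGGGCUUUA-3′

Reading the template 3'→5' as shown, RNA polymerase pairs each base (A→U, T→A, G↔C) to build mRNA 5'→3' directly.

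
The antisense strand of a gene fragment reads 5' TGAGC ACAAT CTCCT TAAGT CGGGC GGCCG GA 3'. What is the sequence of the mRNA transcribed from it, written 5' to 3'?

5'-UCCGGCCGCCCGACUUAAGGAGAUUGUGCUCA-3'

RNA polymerase reads the template 3'→5' and synthesizes mRNA 5'→3' by base-pairing (A→U, T→A, G↔C). The complement of the template is ACTCGTGTTAGAGGAATTCAGCCCGCCGGCCT; antiparallel, so 5'→3' the coding strand is TCCGGCCGCCCGACTTAAGGAGATTGTGCTCA. Replace T with U for the mRNA.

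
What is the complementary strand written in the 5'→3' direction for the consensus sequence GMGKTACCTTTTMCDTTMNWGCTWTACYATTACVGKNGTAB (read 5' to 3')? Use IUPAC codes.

5'-VTACNMCBGTAATRGTAWAGCWNKAAHGKAAAAGGTAMCKC-3'

Standard pairs A↔T, G↔C; ambiguity codes pair Y↔R, M↔K, W↔W, B↔V, D↔H, N↔N. Complement (CKCMATGGAAAAKGHAAKNWCGAWATGRTAATGBCMNCATV), then reverse for 5'→3'.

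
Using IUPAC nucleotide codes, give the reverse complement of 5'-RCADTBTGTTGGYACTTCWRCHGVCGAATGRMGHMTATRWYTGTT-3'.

5'-AACARWYATAKDCKYCATTCGBCDGYWGAAGTRCCAACAVAHTGY-3'

Standard pairs A↔T, G↔C; ambiguity codes pair R↔Y, M↔K, W↔W, B↔V, D↔H. Complement (YGTHAVACAACCRTGAAGWYGDCBGCTTACYKCDKATAYWRACAA), then reverse for 5'→3'.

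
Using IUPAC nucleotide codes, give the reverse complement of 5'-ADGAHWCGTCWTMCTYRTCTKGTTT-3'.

Standard pairs A↔T, G↔C; ambiguity codes pair R↔Y, M↔K, W↔W, D↔H. Complement (THCTDWGCAGWAKGARYAGAMCAAA), then reverse for 5'→3'.

5'-AAACMAGAYRAGKAWGACGWDTCHT-3'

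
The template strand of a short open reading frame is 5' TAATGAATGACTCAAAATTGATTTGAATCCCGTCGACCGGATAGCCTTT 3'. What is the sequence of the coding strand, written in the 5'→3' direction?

5'-AAAGGCTATCCGGTCGACGGGATTCAAATCAATTTTGAGTCATTCATTA-3'

The coding strand is complementary and antiparallel to the template: take the complement (A↔T, G↔C) and reverse.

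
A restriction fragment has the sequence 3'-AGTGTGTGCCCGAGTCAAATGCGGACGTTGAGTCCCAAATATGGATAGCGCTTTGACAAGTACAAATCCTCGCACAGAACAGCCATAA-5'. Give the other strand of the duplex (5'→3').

5'-TCACACACGGGCTCAGTTTACGCCTGCAACTCAGGGTTTATACCTATCGCGAAACTGTTCATGTTTAGGAGCGTGTCTTGTCGGTATT-3'

The strand is given 3'→5', so its complement runs 5'→3' in the same left-to-right order: pair each base A↔T, G↔C.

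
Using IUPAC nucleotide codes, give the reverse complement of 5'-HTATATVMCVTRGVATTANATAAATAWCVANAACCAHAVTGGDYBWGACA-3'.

5′-TGTCWVRHCCABTDTGGTTNTBGWTATTTATNTAATBCYABGKBATATAD-3′

Standard pairs A↔T, G↔C; ambiguity codes pair R↔Y, M↔K, W↔W, B↔V, D↔H, N↔N. Complement (DATATABKGBAYCBTAATNTATTTATWGBTNTTGGTDTBACCHRVWCTGT), then reverse for 5'→3'.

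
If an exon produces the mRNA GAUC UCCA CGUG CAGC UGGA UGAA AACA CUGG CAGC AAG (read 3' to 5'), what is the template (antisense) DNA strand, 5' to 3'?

Written 5'→3' the mRNA is GAACGACGGUCACAAAAGUAGGUCGACGUGCACCUCUAG, so the coding DNA strand is GAACGACGGTCACAAAAGTAGGTCGACGTGCACCTCTAG. The template is its reverse complement.

5'-CTAGAGGTGCACGTCGACCTACTTTTGTGACCGTCGTTC-3'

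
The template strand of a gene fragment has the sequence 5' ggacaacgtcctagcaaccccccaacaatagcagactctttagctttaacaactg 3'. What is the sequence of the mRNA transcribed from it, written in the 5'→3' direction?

5′-CAGUUGUUAAAGCUAAAGAGUCUGCUAUUGUUGGGGGGUUGCUAGGACGUUGUCC-3′

The mRNA has the sequence of the coding strand (reverse complement of the template) with T→U. Reverse complement of GGACAACGTCCTAGCAACCCCCCAACAATAGCAGACTCTTTAGCTTTAACAACTG is CAGTTGTTAAAGCTAAAGAGTCTGCTATTGTTGGGGGGTTGCTAGGACGTTGTCC; then T→U.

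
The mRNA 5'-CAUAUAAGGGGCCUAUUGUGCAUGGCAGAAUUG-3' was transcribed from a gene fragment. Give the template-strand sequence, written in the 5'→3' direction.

5'-CAATTCTGCCATGCACAATAGGCCCCTTATATG-3'

Replace U with T to get the coding DNA strand: CATATAAGGGGCCTATTGTGCATGGCAGAATTG. The template strand is its reverse complement (complement GTATATTCCCCGGATAACACGTACCGTCTTAAC, then reverse).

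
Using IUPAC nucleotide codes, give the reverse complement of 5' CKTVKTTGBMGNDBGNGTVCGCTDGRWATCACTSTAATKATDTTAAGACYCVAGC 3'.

5'-GCTBGRGTCTTAAHATMATTASAGTGATWYCHAGCGBACNCVHNCKVCAAMBAMG-3'

Standard pairs A↔T, G↔C; ambiguity codes pair R↔Y, M↔K, W↔W, S↔S, B↔V, D↔H, N↔N. Complement (GMABMAACVKCNHVCNCABGCGAHCYWTAGTGASATTAMTAHAATTCTGRGBTCG), then reverse for 5'→3'.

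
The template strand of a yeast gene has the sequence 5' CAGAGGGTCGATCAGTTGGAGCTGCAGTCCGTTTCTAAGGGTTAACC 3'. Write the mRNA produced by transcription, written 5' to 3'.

RNA polymerase reads the template 3'→5' and synthesizes mRNA 5'→3' by base-pairing (A→U, T→A, G↔C). The complement of the template is GTCTCCCAGCTAGTCAACCTCGACGTCAGGCAAAGATTCCCAATTGG; antiparallel, so 5'→3' the coding strand is GGTTAACCCTTAGAAACGGACTGCAGCTCCAACTGATCGACCCTCTG. Replace T with U for the mRNA.

5'-GGUUAACCCUUAGAAACGGACUGCAGCUCCAACUGAUCGACCCUCUG-3'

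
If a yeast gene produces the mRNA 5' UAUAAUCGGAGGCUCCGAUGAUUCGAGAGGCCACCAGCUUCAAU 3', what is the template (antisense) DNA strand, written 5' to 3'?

Replace U with T to get the coding DNA strand: TATAATCGGAGGCTCCGATGATTCGAGAGGCCACCAGCTTCAAT. The template strand is its reverse complement (complement ATATTAGCCTCCGAGGCTACTAAGCTCTCCGGTGGTCGAAGTTA, then reverse).

5′-ATTGAAGCTGGTGGCCTCTCGAATCATCGGAGCCTCCGATTATA-3′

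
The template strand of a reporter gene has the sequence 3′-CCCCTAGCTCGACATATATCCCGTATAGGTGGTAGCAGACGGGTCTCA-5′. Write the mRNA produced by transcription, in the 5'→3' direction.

Reading the template 3'→5' as shown, RNA polymerase pairs each base (A→U, T→A, G↔C) to build mRNA 5'→3' directly.

5′-GGGGAUCGAGCUGUAUAUAGGGCAUAUCCACCAUCGUCUGCCCAGAGU-3′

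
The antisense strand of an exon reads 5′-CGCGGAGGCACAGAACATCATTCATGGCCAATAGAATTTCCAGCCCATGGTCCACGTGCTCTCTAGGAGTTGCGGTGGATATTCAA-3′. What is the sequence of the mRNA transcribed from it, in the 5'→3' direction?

5'-UUGAAUAUCCACCGCAACUCCUAGAGAGCACGUGGACCAUGGGCUGGAAAUUCUAUUGGCCAUGAAUGAUGUUCUGUGCCUCCGCG-3'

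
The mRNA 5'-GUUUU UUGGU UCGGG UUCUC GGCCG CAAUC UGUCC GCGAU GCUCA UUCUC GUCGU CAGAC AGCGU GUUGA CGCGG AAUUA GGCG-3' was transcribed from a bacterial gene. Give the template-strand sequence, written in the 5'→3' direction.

Replace U with T to get the coding DNA strand: GTTTTTTGGTTCGGGTTCTCGGCCGCAATCTGTCCGCGATGCTCATTCTCGTCGTCAGACAGCGTGTTGACGCGGAATTAGGCG. The template strand is its reverse complement (complement CAAAAAACCAAGCCCAAGAGCCGGCGTTAGACAGGCGCTACGAGTAAGAGCAGCAGTCTGTCGCACAACTGCGCCTTAATCCGC, then reverse).

5'-CGCCTAATTCCGCGTCAACACGCTGTCTGACGACGAGAATGAGCATCGCGGACAGATTGCGGCCGAGAACCCGAACCAAAAAAC-3'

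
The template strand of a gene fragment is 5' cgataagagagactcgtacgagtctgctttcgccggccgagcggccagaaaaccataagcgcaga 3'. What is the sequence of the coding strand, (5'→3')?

5′-TCTGCGCTTATGGTTTTCTGGCCGCTCGGCCGGCGAAAGCAGACTCGTACGAGTCTCTCTTATCG-3′

The coding strand is complementary and antiparallel to the template: take the complement (A↔T, G↔C) and reverse.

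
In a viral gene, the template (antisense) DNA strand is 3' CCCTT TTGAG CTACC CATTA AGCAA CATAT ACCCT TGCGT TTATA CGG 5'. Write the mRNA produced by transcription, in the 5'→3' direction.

5′-GGGAAAACUCGAUGGGUAAUUCGUUGUAUAUGGGAACGCAAAUAUGCC-3′

Reading the template 3'→5' as shown, RNA polymerase pairs each base (A→U, T→A, G↔C) to build mRNA 5'→3' directly.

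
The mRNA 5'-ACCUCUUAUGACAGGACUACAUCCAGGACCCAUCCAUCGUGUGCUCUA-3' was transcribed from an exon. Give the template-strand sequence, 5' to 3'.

5'-TAGAGCACACGATGGATGGGTCCTGGATGTAGTCCTGTCATAAGAGGT-3'

Replace U with T to get the coding DNA strand: ACCTCTTATGACAGGACTACATCCAGGACCCATCCATCGTGTGCTCTA. The template strand is its reverse complement (complement TGGAGAATACTGTCCTGATGTAGGTCCTGGGTAGGTAGCACACGAGAT, then reverse).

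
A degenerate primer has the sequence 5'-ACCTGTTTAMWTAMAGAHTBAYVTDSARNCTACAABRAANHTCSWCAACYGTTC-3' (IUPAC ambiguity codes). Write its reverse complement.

5'-GAACRGTTGWSGADNTTYVTTGTAGNYTSHABRTVADTCTKTAWKTAAACAGGT-3'

Standard pairs A↔T, G↔C; ambiguity codes pair R↔Y, M↔K, W↔W, S↔S, B↔V, D↔H, N↔N. Complement (TGGACAAATKWATKTCTDAVTRBAHSTYNGATGTTVYTTNDAGSWGTTGRCAAG), then reverse for 5'→3'.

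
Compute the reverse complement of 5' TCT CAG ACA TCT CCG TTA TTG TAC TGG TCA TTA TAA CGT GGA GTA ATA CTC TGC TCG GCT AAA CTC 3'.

Complement each base (A↔T, G↔C): AGAGTCTGTAGAGGCAATAACATGACCAGTAATATTGCACCTCATTATGAGACGAGCCGATTTGAG. Then reverse.

5'-GAGTTTAGCCGAGCAGAGTATTACTCCACGTTATAATGACCAGTACAATAACGGAGATGTCTGAGA-3'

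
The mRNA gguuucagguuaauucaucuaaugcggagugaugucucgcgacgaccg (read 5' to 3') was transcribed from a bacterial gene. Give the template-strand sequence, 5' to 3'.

5'-CGGTCGTCGCGAGACATCACTCCGCATTAGATGAATTAACCTGAAACC-3'

Replace U with T to get the coding DNA strand: GGTTTCAGGTTAATTCATCTAATGCGGAGTGATGTCTCGCGACGACCG. The template strand is its reverse complement (complement CCAAAGTCCAATTAAGTAGATTACGCCTCACTACAGAGCGCTGCTGGC, then reverse).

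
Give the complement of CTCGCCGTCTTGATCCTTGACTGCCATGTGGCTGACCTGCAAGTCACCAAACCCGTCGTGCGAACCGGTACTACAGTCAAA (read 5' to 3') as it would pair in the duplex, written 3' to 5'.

Base-pairing A↔T, G↔C gives the complement. The complementary strand is antiparallel, so paired with a 5'→3' strand it runs 3'→5'.

3'-GAGCGGCAGAACTAGGAACTGACGGTACACCGACTGGACGTTCAGTGGTTTGGGCAGCACGCTTGGCCATGATGTCAGTTT-5'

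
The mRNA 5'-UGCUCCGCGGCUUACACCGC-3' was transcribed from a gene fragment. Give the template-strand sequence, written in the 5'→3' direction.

5'-GCGGTGTAAGCCGCGGAGCA-3'

Replace U with T to get the coding DNA strand: TGCTCCGCGGCTTACACCGC. The template strand is its reverse complement (complement ACGAGGCGCCGAATGTGGCG, then reverse).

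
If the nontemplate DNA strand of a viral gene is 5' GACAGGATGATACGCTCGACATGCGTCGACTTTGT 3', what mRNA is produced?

The mRNA is synthesized from the template strand, so it matches the coding strand with T replaced by U.

5'-GACAGGAUGAUACGCUCGACAUGCGUCGACUUUGU-3'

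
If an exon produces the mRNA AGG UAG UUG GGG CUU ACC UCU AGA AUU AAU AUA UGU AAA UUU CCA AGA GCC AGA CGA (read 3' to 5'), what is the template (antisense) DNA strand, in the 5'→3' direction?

Written 5'→3' the mRNA is AGCAGACCGAGAACCUUUAAAUGUAUAUAAUUAAGAUCUCCAUUCGGGGUUGAUGGA, so the coding DNA strand is AGCAGACCGAGAACCTTTAAATGTATATAATTAAGATCTCCATTCGGGGTTGATGGA. The template is its reverse complement.

5'-TCCATCAACCCCGAATGGAGATCTTAATTATATACATTTAAAGGTTCTCGGTCTGCT-3'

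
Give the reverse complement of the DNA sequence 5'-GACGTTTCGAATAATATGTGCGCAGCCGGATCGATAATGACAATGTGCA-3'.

5′-TGCACATTGTCATTATCGATCCGGCTGCGCACATATTATTCGAAACGTC-3′

Complement each base (A↔T, G↔C): CTGCAAAGCTTATTATACACGCGTCGGCCTAGCTATTACTGTTACACGT. Then reverse.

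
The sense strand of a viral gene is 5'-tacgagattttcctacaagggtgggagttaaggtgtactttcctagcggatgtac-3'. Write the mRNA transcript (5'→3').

mRNA has the coding-strand sequence with U in place of T.

5'-UACGAGAUUUUCCUACAAGGGUGGGAGUUAAGGUGUACUUUCCUAGCGGAUGUAC-3'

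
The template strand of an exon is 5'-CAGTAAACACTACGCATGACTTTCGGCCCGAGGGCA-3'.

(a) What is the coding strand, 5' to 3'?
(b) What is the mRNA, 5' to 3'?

(a) 5'-TGCCCTCGGGCCGAAAGTCATGCGTAGTGTTTACTG-3'
(b) 5'-UGCCCUCGGGCCGAAAGUCAUGCGUAGUGUUUACUG-3'

(a) The coding strand is the reverse complement of the template: complement GTCATTTGTGATGCGTACTGAAAGCCGGGCTCCCGT, then reverse.
(b) mRNA has the coding-strand sequence with T→U.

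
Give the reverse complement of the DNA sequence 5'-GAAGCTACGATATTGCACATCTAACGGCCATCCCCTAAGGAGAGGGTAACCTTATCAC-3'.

5'-GTGATAAGGTTACCCTCTCCTTAGGGGATGGCCGTTAGATGTGCAATATCGTAGCTTC-3'

Reading the sequence 3'→5' and pairing each base (A↔T, G↔C) gives the reverse complement directly.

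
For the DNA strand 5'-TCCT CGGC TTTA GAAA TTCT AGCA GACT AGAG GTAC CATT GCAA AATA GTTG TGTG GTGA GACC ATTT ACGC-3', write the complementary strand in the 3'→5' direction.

3'-AGGAGCCGAAATCTTTAAGATCGTCTGATCTCCATGGTAACGTTTTATCAACACACCACTCTGGTAAATGCG-5'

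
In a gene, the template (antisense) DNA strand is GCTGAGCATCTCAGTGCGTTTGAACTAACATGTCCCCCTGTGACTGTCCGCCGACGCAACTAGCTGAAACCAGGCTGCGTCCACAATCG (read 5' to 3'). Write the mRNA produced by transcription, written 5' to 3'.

5′-CGAUUGUGGACGCAGCCUGGUUUCAGCUAGUUGCGUCGGCGGACAGUCACAGGGGGACAUGUUAGUUCAAACGCACUGAGAUGCUCAGC-3′

The mRNA has the sequence of the coding strand (reverse complement of the template) with T→U. Reverse complement of GCTGAGCATCTCAGTGCGTTTGAACTAACATGTCCCCCTGTGACTGTCCGCCGACGCAACTAGCTGAAACCAGGCTGCGTCCACAATCG is CGATTGTGGACGCAGCCTGGTTTCAGCTAGTTGCGTCGGCGGACAGTCACAGGGGGACATGTTAGTTCAAACGCACTGAGATGCTCAGC; then T→U.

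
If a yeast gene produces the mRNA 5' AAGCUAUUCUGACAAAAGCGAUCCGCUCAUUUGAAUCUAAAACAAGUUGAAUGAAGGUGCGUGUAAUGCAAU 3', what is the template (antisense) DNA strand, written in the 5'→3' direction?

5'-ATTGCATTACACGCACCTTCATTCAACTTGTTTTAGATTCAAATGAGCGGATCGCTTTTGTCAGAATAGCTT-3'

Replace U with T to get the coding DNA strand: AAGCTATTCTGACAAAAGCGATCCGCTCATTTGAATCTAAAACAAGTTGAATGAAGGTGCGTGTAATGCAAT. The template strand is its reverse complement (complement TTCGATAAGACTGTTTTCGCTAGGCGAGTAAACTTAGATTTTGTTCAACTTACTTCCACGCACATTACGTTA, then reverse).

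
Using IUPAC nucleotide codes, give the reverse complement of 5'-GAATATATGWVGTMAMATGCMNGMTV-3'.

Standard pairs A↔T, G↔C; ambiguity codes pair M↔K, W↔W, V↔B, N↔N. Complement (CTTATATACWBCAKTKTACGKNCKAB), then reverse for 5'→3'.

5′-BAKCNKGCATKTKACBWCATATATTC-3′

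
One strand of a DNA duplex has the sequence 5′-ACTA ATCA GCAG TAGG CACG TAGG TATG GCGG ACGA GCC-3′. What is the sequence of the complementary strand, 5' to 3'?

5′-GGCTCGTCCGCCATACCTACGTGCCTACTGCTGATTAGT-3′

The complement of ACTAATCAGCAGTAGGCACGTAGGTATGGCGGACGAGCC is TGATTAGTCGTCATCCGTGCATCCATACCGCCTGCTCGG (A↔T, G↔C). DNA strands are antiparallel, so the complementary strand runs 3'→5'; reversing gives the 5'→3' form.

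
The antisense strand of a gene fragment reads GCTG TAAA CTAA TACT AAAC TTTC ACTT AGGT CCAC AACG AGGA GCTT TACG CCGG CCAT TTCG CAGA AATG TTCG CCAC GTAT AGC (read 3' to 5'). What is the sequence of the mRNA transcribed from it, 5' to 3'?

5'-CGACAUUUGAUUAUGAUUUGAAAGUGAAUCCAGGUGUUGCUCCUCGAAAUGCGGCCGGUAAAGCGUCUUUACAAGCGGUGCAUAUCG-3'

Reading the template 3'→5' as shown, RNA polymerase pairs each base (A→U, T→A, G↔C) to build mRNA 5'→3' directly.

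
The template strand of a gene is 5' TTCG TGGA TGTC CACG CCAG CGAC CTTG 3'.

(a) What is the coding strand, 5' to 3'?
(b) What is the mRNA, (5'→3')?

(a) 5'-CAAGGTCGCTGGCGTGGACATCCACGAA-3'
(b) 5'-CAAGGUCGCUGGCGUGGACAUCCACGAA-3'

(a) The coding strand is the reverse complement of the template: complement AAGCACCTACAGGTGCGGTCGCTGGAAC, then reverse.
(b) mRNA has the coding-strand sequence with T→U.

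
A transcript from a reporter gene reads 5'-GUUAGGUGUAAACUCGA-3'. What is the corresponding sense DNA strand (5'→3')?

5'-GTTAGGTGTAAACTCGA-3'

The coding DNA strand has the same 5'→3' sequence as the mRNA with U replaced by T.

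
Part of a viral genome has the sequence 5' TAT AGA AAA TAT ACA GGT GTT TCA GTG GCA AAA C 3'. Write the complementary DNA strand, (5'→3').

The complement of TATAGAAAATATACAGGTGTTTCAGTGGCAAAAC is ATATCTTTTATATGTCCACAAAGTCACCGTTTTG (A↔T, G↔C). DNA strands are antiparallel, so the complementary strand runs 3'→5'; reversing gives the 5'→3' form.

5′-GTTTTGCCACTGAAACACCTGTATATTTTCTATA-3′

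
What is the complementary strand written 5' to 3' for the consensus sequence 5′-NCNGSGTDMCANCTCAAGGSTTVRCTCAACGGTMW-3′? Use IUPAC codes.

5'-WKACCGTTGAGYBAASCCTTGAGNTGKHACSCNGN-3'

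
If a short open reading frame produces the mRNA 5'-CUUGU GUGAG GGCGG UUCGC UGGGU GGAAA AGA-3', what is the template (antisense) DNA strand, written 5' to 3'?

5'-TCTTTTCCACCCAGCGAACCGCCCTCACACAAG-3'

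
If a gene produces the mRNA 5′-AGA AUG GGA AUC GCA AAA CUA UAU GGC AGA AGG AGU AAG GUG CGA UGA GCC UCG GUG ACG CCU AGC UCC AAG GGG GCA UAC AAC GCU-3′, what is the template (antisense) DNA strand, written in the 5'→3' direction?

5'-AGCGTTGTATGCCCCCTTGGAGCTAGGCGTCACCGAGGCTCATCGCACCTTACTCCTTCTGCCATATAGTTTTGCGATTCCCATTCT-3'

Replace U with T to get the coding DNA strand: AGAATGGGAATCGCAAAACTATATGGCAGAAGGAGTAAGGTGCGATGAGCCTCGGTGACGCCTAGCTCCAAGGGGGCATACAACGCT. The template strand is its reverse complement (complement TCTTACCCTTAGCGTTTTGATATACCGTCTTCCTCATTCCACGCTACTCGGAGCCACTGCGGATCGAGGTTCCCCCGTATGTTGCGA, then reverse).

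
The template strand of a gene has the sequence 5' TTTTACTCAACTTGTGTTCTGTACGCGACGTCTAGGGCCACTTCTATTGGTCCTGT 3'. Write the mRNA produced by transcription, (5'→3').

RNA polymerase reads the template 3'→5' and synthesizes mRNA 5'→3' by base-pairing (A→U, T→A, G↔C). The complement of the template is AAAATGAGTTGAACACAAGACATGCGCTGCAGATCCCGGTGAAGATAACCAGGACA; antiparallel, so 5'→3' the coding strand is ACAGGACCAATAGAAGTGGCCCTAGACGTCGCGTACAGAACACAAGTTGAGTAAAA. Replace T with U for the mRNA.

5′-ACAGGACCAAUAGAAGUGGCCCUAGACGUCGCGUACAGAACACAAGUUGAGUAAAA-3′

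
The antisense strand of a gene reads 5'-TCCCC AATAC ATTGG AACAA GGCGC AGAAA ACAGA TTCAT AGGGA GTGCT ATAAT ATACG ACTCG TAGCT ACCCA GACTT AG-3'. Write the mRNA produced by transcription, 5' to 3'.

5'-CUAAGUCUGGGUAGCUACGAGUCGUAUAUUAUAGCACUCCCUAUGAAUCUGUUUUCUGCGCCUUGUUCCAAUGUAUUGGGGA-3'

The mRNA has the sequence of the coding strand (reverse complement of the template) with T→U. Reverse complement of TCCCCAATACATTGGAACAAGGCGCAGAAAACAGATTCATAGGGAGTGCTATAATATACGACTCGTAGCTACCCAGACTTAG is CTAAGTCTGGGTAGCTACGAGTCGTATATTATAGCACTCCCTATGAATCTGTTTTCTGCGCCTTGTTCCAATGTATTGGGGA; then T→U.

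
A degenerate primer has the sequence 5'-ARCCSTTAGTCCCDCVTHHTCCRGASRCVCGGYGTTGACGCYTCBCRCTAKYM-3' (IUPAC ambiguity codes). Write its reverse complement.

Standard pairs A↔T, G↔C; ambiguity codes pair R↔Y, M↔K, S↔S, B↔V, D↔H. Complement (TYGGSAATCAGGGHGBADDAGGYCTSYGBGCCRCAACTGCGRAGVGYGATMRK), then reverse for 5'→3'.

5'-KRMTAGYGVGARGCGTCAACRCCGBGYSTCYGGADDABGHGGGACTAASGGYT-3'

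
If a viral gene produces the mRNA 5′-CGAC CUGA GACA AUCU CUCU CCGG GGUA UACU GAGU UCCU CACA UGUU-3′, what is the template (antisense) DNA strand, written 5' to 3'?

5'-AACATGTGAGGAACTCAGTATACCCCGGAGAGAGATTGTCTCAGGTCG-3'

Replace U with T to get the coding DNA strand: CGACCTGAGACAATCTCTCTCCGGGGTATACTGAGTTCCTCACATGTT. The template strand is its reverse complement (complement GCTGGACTCTGTTAGAGAGAGGCCCCATATGACTCAAGGAGTGTACAA, then reverse).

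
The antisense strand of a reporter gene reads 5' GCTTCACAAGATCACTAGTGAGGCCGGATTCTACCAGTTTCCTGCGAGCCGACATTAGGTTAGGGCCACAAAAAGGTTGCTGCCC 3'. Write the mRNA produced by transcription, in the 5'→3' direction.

5'-GGGCAGCAACCUUUUUGUGGCCCUAACCUAAUGUCGGCUCGCAGGAAACUGGUAGAAUCCGGCCUCACUAGUGAUCUUGUGAAGC-3'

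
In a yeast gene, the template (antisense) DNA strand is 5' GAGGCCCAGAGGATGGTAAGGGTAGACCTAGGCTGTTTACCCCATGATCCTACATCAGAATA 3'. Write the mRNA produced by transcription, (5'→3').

5'-UAUUCUGAUGUAGGAUCAUGGGGUAAACAGCCUAGGUCUACCCUUACCAUCCUCUGGGCCUC-3'

RNA polymerase reads the template 3'→5' and synthesizes mRNA 5'→3' by base-pairing (A→U, T→A, G↔C). The complement of the template is CTCCGGGTCTCCTACCATTCCCATCTGGATCCGACAAATGGGGTACTAGGATGTAGTCTTAT; antiparallel, so 5'→3' the coding strand is TATTCTGATGTAGGATCATGGGGTAAACAGCCTAGGTCTACCCTTACCATCCTCTGGGCCTC. Replace T with U for the mRNA.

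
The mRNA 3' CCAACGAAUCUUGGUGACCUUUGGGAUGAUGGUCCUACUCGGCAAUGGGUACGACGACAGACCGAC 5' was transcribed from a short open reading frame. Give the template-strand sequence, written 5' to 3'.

5'-GGTTGCTTAGAACCACTGGAAACCCTACTACCAGGATGAGCCGTTACCCATGCTGCTGTCTGGCTG-3'

Written 5'→3' the mRNA is CAGCCAGACAGCAGCAUGGGUAACGGCUCAUCCUGGUAGUAGGGUUUCCAGUGGUUCUAAGCAACC, so the coding DNA strand is CAGCCAGACAGCAGCATGGGTAACGGCTCATCCTGGTAGTAGGGTTTCCAGTGGTTCTAAGCAACC. The template is its reverse complement.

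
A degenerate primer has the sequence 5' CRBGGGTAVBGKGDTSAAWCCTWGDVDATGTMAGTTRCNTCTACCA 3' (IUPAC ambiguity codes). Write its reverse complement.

5'-TGGTAGANGYAACTKACATHBHCWAGGWTTSAHCMCVBTACCCVYG-3'

Standard pairs A↔T, G↔C; ambiguity codes pair R↔Y, M↔K, W↔W, S↔S, B↔V, D↔H, N↔N. Complement (GYVCCCATBVCMCHASTTWGGAWCHBHTACAKTCAAYGNAGATGGT), then reverse for 5'→3'.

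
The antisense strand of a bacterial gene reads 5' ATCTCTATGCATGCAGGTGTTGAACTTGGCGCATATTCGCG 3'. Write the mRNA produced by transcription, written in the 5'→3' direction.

5′-CGCGAAUAUGCGCCAAGUUCAACACCUGCAUGCAUAGAGAU-3′

RNA polymerase reads the template 3'→5' and synthesizes mRNA 5'→3' by base-pairing (A→U, T→A, G↔C). The complement of the template is TAGAGATACGTACGTCCACAACTTGAACCGCGTATAAGCGC; antiparallel, so 5'→3' the coding strand is CGCGAATATGCGCCAAGTTCAACACCTGCATGCATAGAGAT. Replace T with U for the mRNA.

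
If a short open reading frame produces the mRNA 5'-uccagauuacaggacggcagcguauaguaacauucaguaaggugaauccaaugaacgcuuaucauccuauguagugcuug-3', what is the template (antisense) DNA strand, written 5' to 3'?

5'-CAAGCACTACATAGGATGATAAGCGTTCATTGGATTCACCTTACTGAATGTTACTATACGCTGCCGTCCTGTAATCTGGA-3'

Replace U with T to get the coding DNA strand: TCCAGATTACAGGACGGCAGCGTATAGTAACATTCAGTAAGGTGAATCCAATGAACGCTTATCATCCTATGTAGTGCTTG. The template strand is its reverse complement (complement AGGTCTAATGTCCTGCCGTCGCATATCATTGTAAGTCATTCCACTTAGGTTACTTGCGAATAGTAGGATACATCACGAAC, then reverse).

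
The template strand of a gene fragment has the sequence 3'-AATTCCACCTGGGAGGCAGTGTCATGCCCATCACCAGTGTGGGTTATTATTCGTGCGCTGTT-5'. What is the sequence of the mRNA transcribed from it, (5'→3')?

Reading the template 3'→5' as shown, RNA polymerase pairs each base (A→U, T→A, G↔C) to build mRNA 5'→3' directly.

5'-UUAAGGUGGACCCUCCGUCACAGUACGGGUAGUGGUCACACCCAAUAAUAAGCACGCGACAA-3'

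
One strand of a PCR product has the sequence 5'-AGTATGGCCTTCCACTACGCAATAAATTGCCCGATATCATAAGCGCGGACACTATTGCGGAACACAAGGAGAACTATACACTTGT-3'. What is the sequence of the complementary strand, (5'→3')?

The complement of AGTATGGCCTTCCACTACGCAATAAATTGCCCGATATCATAAGCGCGGACACTATTGCGGAACACAAGGAGAACTATACACTTGT is TCATACCGGAAGGTGATGCGTTATTTAACGGGCTATAGTATTCGCGCCTGTGATAACGCCTTGTGTTCCTCTTGATATGTGAACA (A↔T, G↔C). DNA strands are antiparallel, so the complementary strand runs 3'→5'; reversing gives the 5'→3' form.

5'-ACAAGTGTATAGTTCTCCTTGTGTTCCGCAATAGTGTCCGCGCTTATGATATCGGGCAATTTATTGCGTAGTGGAAGGCCATACT-3'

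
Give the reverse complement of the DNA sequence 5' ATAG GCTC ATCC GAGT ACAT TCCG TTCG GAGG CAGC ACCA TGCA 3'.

Reading the sequence 3'→5' and pairing each base (A↔T, G↔C) gives the reverse complement directly.

5'-TGCATGGTGCTGCCTCCGAACGGAATGTACTCGGATGAGCCTAT-3'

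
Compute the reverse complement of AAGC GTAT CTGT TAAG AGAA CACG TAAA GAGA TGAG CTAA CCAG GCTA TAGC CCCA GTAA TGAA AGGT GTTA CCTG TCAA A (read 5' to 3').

5'-TTTGACAGGTAACACCTTTCATTACTGGGGCTATAGCCTGGTTAGCTCATCTCTTTACGTGTTCTCTTAACAGATACGCTT-3'

Complement each base (A↔T, G↔C): TTCGCATAGACAATTCTCTTGTGCATTTCTCTACTCGATTGGTCCGATATCGGGGTCATTACTTTCCACAATGGACAGTTT. Then reverse.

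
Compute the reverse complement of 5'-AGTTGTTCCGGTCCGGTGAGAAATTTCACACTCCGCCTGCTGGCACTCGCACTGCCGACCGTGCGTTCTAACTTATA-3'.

Complement each base (A↔T, G↔C): TCAACAAGGCCAGGCCACTCTTTAAAGTGTGAGGCGGACGACCGTGAGCGTGACGGCTGGCACGCAAGATTGAATAT. Then reverse.

5'-TATAAGTTAGAACGCACGGTCGGCAGTGCGAGTGCCAGCAGGCGGAGTGTGAAATTTCTCACCGGACCGGAACAACT-3'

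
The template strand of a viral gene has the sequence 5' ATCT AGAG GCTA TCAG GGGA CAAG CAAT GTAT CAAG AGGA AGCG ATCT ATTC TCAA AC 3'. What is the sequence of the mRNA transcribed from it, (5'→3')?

RNA polymerase reads the template 3'→5' and synthesizes mRNA 5'→3' by base-pairing (A→U, T→A, G↔C). The complement of the template is TAGATCTCCGATAGTCCCCTGTTCGTTACATAGTTCTCCTTCGCTAGATAAGAGTTTG; antiparallel, so 5'→3' the coding strand is GTTTGAGAATAGATCGCTTCCTCTTGATACATTGCTTGTCCCCTGATAGCCTCTAGAT. Replace T with U for the mRNA.

5'-GUUUGAGAAUAGAUCGCUUCCUCUUGAUACAUUGCUUGUCCCCUGAUAGCCUCUAGAU-3'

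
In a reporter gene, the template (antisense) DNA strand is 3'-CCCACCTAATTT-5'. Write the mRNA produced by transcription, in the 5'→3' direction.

5'-GGGUGGAUUAAA-3'

Reading the template 3'→5' as shown, RNA polymerase pairs each base (A→U, T→A, G↔C) to build mRNA 5'→3' directly.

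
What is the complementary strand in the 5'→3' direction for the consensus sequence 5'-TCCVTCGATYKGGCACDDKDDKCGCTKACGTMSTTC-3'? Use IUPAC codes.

Standard pairs A↔T, G↔C; ambiguity codes pair Y↔R, M↔K, S↔S, D↔H, V↔B. Complement (AGGBAGCTARMCCGTGHHMHHMGCGAMTGCAKSAAG), then reverse for 5'→3'.

5'-GAASKACGTMAGCGMHHMHHGTGCCMRATCGABGGA-3'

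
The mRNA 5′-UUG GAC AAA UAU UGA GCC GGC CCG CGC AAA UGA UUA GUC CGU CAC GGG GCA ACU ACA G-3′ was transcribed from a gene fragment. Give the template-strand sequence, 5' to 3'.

Replace U with T to get the coding DNA strand: TTGGACAAATATTGAGCCGGCCCGCGCAAATGATTAGTCCGTCACGGGGCAACTACAG. The template strand is its reverse complement (complement AACCTGTTTATAACTCGGCCGGGCGCGTTTACTAATCAGGCAGTGCCCCGTTGATGTC, then reverse).

5'-CTGTAGTTGCCCCGTGACGGACTAATCATTTGCGCGGGCCGGCTCAATATTTGTCCAA-3'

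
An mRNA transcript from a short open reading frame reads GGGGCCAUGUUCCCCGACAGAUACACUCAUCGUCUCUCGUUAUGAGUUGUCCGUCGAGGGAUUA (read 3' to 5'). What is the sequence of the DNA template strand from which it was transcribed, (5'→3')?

5'-CCCCGGTACAAGGGGCTGTCTATGTGAGTAGCAGAGAGCAATACTCAACAGGCAGCTCCCTAAT-3'

Written 5'→3' the mRNA is AUUAGGGAGCUGCCUGUUGAGUAUUGCUCUCUGCUACUCACAUAGACAGCCCCUUGUACCGGGG, so the coding DNA strand is ATTAGGGAGCTGCCTGTTGAGTATTGCTCTCTGCTACTCACATAGACAGCCCCTTGTACCGGGG. The template is its reverse complement.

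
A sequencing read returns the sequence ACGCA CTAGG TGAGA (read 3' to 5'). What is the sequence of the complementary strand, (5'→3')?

5′-TGCGTGATCCACTCT-3′

The strand is given 3'→5', so its complement runs 5'→3' in the same left-to-right order: pair each base A↔T, G↔C.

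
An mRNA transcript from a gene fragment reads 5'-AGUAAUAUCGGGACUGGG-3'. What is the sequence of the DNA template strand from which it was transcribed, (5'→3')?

5'-CCCAGTCCCGATATTACT-3'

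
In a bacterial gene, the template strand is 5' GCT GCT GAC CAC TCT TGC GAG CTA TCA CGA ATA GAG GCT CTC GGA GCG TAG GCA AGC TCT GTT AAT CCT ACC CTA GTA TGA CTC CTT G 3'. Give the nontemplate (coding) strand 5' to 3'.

5'-CAAGGAGTCATACTAGGGTAGGATTAACAGAGCTTGCCTACGCTCCGAGAGCCTCTATTCGTGATAGCTCGCAAGAGTGGTCAGCAGC-3'

The coding strand is complementary and antiparallel to the template: take the complement (A↔T, G↔C) and reverse.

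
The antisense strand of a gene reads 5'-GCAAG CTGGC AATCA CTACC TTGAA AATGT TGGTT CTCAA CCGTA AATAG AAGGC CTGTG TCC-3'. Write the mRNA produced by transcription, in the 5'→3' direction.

The mRNA has the sequence of the coding strand (reverse complement of the template) with T→U. Reverse complement of GCAAGCTGGCAATCACTACCTTGAAAATGTTGGTTCTCAACCGTAAATAGAAGGCCTGTGTCC is GGACACAGGCCTTCTATTTACGGTTGAGAACCAACATTTTCAAGGTAGTGATTGCCAGCTTGC; then T→U.

5'-GGACACAGGCCUUCUAUUUACGGUUGAGAACCAACAUUUUCAAGGUAGUGAUUGCCAGCUUGC-3'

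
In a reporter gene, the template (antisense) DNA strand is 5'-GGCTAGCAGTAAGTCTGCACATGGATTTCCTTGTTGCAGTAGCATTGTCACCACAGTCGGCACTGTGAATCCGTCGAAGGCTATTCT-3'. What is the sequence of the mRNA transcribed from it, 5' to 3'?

5′-AGAAUAGCCUUCGACGGAUUCACAGUGCCGACUGUGGUGACAAUGCUACUGCAACAAGGAAAUCCAUGUGCAGACUUACUGCUAGCC-3′

RNA polymerase reads the template 3'→5' and synthesizes mRNA 5'→3' by base-pairing (A→U, T→A, G↔C). The complement of the template is CCGATCGTCATTCAGACGTGTACCTAAAGGAACAACGTCATCGTAACAGTGGTGTCAGCCGTGACACTTAGGCAGCTTCCGATAAGA; antiparallel, so 5'→3' the coding strand is AGAATAGCCTTCGACGGATTCACAGTGCCGACTGTGGTGACAATGCTACTGCAACAAGGAAATCCATGTGCAGACTTACTGCTAGCC. Replace T with U for the mRNA.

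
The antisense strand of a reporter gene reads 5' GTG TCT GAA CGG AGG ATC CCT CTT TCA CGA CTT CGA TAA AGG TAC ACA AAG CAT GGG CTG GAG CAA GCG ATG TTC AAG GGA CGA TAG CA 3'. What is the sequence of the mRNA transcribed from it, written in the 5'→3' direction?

The mRNA has the sequence of the coding strand (reverse complement of the template) with T→U. Reverse complement of GTGTCTGAACGGAGGATCCCTCTTTCACGACTTCGATAAAGGTACACAAAGCATGGGCTGGAGCAAGCGATGTTCAAGGGACGATAGCA is TGCTATCGTCCCTTGAACATCGCTTGCTCCAGCCCATGCTTTGTGTACCTTTATCGAAGTCGTGAAAGAGGGATCCTCCGTTCAGACAC; then T→U.

5'-UGCUAUCGUCCCUUGAACAUCGCUUGCUCCAGCCCAUGCUUUGUGUACCUUUAUCGAAGUCGUGAAAGAGGGAUCCUCCGUUCAGACAC-3'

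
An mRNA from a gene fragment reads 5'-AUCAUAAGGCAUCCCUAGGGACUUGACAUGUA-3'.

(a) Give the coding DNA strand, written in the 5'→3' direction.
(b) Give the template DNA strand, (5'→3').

(a) The coding strand matches the mRNA with U→T.
(b) The template strand is the reverse complement of the coding strand.

(a) 5'-ATCATAAGGCATCCCTAGGGACTTGACATGTA-3'
(b) 5'-TACATGTCAAGTCCCTAGGGATGCCTTATGAT-3'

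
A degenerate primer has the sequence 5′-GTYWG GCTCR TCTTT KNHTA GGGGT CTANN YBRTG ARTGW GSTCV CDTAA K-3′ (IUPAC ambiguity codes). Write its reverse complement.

5'-MTTAHGBGASCWCAYTCAYVRNNTAGACCCCTADNMAAAGAYGAGCCWRAC-3'

Standard pairs A↔T, G↔C; ambiguity codes pair R↔Y, K↔M, W↔W, S↔S, B↔V, D↔H, N↔N. Complement (CARWCCGAGYAGAAAMNDATCCCCAGATNNRVYACTYACWCSAGBGHATTM), then reverse for 5'→3'.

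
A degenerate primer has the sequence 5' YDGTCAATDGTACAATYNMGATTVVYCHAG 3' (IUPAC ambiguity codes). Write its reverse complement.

Standard pairs A↔T, G↔C; ambiguity codes pair Y↔R, M↔K, D↔H, V↔B, N↔N. Complement (RHCAGTTAHCATGTTARNKCTAABBRGDTC), then reverse for 5'→3'.

5'-CTDGRBBAATCKNRATTGTACHATTGACHR-3'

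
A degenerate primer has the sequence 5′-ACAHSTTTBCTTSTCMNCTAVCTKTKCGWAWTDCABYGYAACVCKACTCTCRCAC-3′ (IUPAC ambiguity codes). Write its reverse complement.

5'-GTGYGAGAGTMGBGTTRCRVTGHAWTWCGMAMAGBTAGNKGASAAGVAAASDTGT-3'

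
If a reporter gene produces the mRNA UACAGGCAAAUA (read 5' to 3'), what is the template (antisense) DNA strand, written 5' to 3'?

Replace U with T to get the coding DNA strand: TACAGGCAAATA. The template strand is its reverse complement (complement ATGTCCGTTTAT, then reverse).

5'-TATTTGCCTGTA-3'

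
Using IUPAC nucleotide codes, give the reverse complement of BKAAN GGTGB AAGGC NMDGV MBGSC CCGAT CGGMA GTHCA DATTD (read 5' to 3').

Standard pairs A↔T, G↔C; ambiguity codes pair M↔K, S↔S, B↔V, D↔H, N↔N. Complement (VMTTNCCACVTTCCGNKHCBKVCSGGGCTAGCCKTCADGTHTAAH), then reverse for 5'→3'.

5'-HAATHTGDACTKCCGATCGGGSCVKBCHKNGCCTTVCACCNTTMV-3'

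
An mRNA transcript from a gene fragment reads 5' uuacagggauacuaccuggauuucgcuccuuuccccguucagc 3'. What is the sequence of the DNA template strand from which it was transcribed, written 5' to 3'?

5′-GCTGAACGGGGAAAGGAGCGAAATCCAGGTAGTATCCCTGTAA-3′

Replace U with T to get the coding DNA strand: TTACAGGGATACTACCTGGATTTCGCTCCTTTCCCCGTTCAGC. The template strand is its reverse complement (complement AATGTCCCTATGATGGACCTAAAGCGAGGAAAGGGGCAAGTCG, then reverse).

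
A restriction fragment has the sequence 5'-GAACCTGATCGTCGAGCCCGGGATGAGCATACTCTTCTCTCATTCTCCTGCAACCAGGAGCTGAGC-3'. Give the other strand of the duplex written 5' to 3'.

5'-GCTCAGCTCCTGGTTGCAGGAGAATGAGAGAAGAGTATGCTCATCCCGGGCTCGACGATCAGGTTC-3'

Pairing A↔T and G↔C gives CTTGGACTAGCAGCTCGGGCCCTACTCGTATGAGAAGAGAGTAAGAGGACGTTGGTCCTCGACTCG, running 3'→5'. Reverse for the 5'→3' convention.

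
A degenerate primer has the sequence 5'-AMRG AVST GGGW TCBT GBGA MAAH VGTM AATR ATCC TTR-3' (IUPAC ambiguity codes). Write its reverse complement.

5'-YAAGGATYATTKACBDTTKTCVCAVGAWCCCASBTCYKT-3'

Standard pairs A↔T, G↔C; ambiguity codes pair R↔Y, M↔K, W↔W, S↔S, B↔V, H↔D. Complement (TKYCTBSACCCWAGVACVCTKTTDBCAKTTAYTAGGAAY), then reverse for 5'→3'.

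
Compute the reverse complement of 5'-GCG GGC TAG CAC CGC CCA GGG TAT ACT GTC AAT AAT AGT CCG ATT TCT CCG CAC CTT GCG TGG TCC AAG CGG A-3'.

Complement each base (A↔T, G↔C): CGCCCGATCGTGGCGGGTCCCATATGACAGTTATTATCAGGCTAAAGAGGCGTGGAACGCACCAGGTTCGCCT. Then reverse.

5'-TCCGCTTGGACCACGCAAGGTGCGGAGAAATCGGACTATTATTGACAGTATACCCTGGGCGGTGCTAGCCCGC-3'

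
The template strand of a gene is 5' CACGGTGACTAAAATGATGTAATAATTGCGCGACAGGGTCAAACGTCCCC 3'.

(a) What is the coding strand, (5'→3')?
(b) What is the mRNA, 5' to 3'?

(a) 5'-GGGGACGTTTGACCCTGTCGCGCAATTATTACATCATTTTAGTCACCGTG-3'
(b) 5'-GGGGACGUUUGACCCUGUCGCGCAAUUAUUACAUCAUUUUAGUCACCGUG-3'

(a) The coding strand is the reverse complement of the template: complement GTGCCACTGATTTTACTACATTATTAACGCGCTGTCCCAGTTTGCAGGGG, then reverse.
(b) mRNA has the coding-strand sequence with T→U.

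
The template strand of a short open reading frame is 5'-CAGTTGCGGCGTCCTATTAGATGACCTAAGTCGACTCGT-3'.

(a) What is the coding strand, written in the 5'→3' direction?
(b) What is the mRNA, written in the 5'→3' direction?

(a) 5'-ACGAGTCGACTTAGGTCATCTAATAGGACGCCGCAACTG-3'
(b) 5'-ACGAGUCGACUUAGGUCAUCUAAUAGGACGCCGCAACUG-3'

(a) The coding strand is the reverse complement of the template: complement GTCAACGCCGCAGGATAATCTACTGGATTCAGCTGAGCA, then reverse.
(b) mRNA has the coding-strand sequence with T→U.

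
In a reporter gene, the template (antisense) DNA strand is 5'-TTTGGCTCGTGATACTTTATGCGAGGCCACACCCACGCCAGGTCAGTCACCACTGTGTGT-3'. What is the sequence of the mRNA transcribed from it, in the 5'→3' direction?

5'-ACACACAGUGGUGACUGACCUGGCGUGGGUGUGGCCUCGCAUAAAGUAUCACGAGCCAAA-3'

The mRNA has the sequence of the coding strand (reverse complement of the template) with T→U. Reverse complement of TTTGGCTCGTGATACTTTATGCGAGGCCACACCCACGCCAGGTCAGTCACCACTGTGTGT is ACACACAGTGGTGACTGACCTGGCGTGGGTGTGGCCTCGCATAAAGTATCACGAGCCAAA; then T→U.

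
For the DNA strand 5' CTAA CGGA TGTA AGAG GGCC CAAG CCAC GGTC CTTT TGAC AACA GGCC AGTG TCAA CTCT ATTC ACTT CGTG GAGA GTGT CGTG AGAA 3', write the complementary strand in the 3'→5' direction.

3′-GATTGCCTACATTCTCCCGGGTTCGGTGCCAGGAAAACTGTTGTCCGGTCACAGTTGAGATAAGTGAAGCACCTCTCACAGCACTCTT-5′

Base-pairing A↔T, G↔C gives the complement. The complementary strand is antiparallel, so paired with a 5'→3' strand it runs 3'→5'.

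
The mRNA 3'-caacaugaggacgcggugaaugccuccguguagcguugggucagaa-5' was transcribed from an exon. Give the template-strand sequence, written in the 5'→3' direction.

5'-GTTGTACTCCTGCGCCACTTACGGAGGCACATCGCAACCCAGTCTT-3'

Written 5'→3' the mRNA is AAGACUGGGUUGCGAUGUGCCUCCGUAAGUGGCGCAGGAGUACAAC, so the coding DNA strand is AAGACTGGGTTGCGATGTGCCTCCGTAAGTGGCGCAGGAGTACAAC. The template is its reverse complement.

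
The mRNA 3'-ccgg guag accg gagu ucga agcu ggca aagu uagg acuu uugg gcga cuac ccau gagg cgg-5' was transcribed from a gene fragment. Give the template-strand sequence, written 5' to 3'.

Written 5'→3' the mRNA is GGCGGAGUACCCAUCAGCGGGUUUUCAGGAUUGAAACGGUCGAAGCUUGAGGCCAGAUGGGCC, so the coding DNA strand is GGCGGAGTACCCATCAGCGGGTTTTCAGGATTGAAACGGTCGAAGCTTGAGGCCAGATGGGCC. The template is its reverse complement.

5'-GGCCCATCTGGCCTCAAGCTTCGACCGTTTCAATCCTGAAAACCCGCTGATGGGTACTCCGCC-3'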